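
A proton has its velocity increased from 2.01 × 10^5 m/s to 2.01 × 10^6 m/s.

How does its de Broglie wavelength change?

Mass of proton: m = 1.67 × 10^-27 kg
The wavelength decreases by a factor of 10.

Using λ = h/(mv):

Initial wavelength: λ₁ = h/(mv₁) = 1.97 × 10^-12 m
Final wavelength: λ₂ = h/(mv₂) = 1.97 × 10^-13 m

Since λ ∝ 1/v, when velocity increases by a factor of 10, the wavelength decreases by a factor of 10.

λ₂/λ₁ = v₁/v₂ = 1/10

The wavelength decreases by a factor of 10.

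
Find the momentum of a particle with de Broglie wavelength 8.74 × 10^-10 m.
7.58 × 10^-25 kg·m/s

From the de Broglie relation λ = h/p, we solve for p:

p = h/λ
p = (6.626 × 10^-34 J·s) / (8.74 × 10^-10 m)
p = 7.58 × 10^-25 kg·m/s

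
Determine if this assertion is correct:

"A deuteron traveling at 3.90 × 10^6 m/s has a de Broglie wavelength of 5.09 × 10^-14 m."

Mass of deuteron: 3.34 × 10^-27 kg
True

The claim is correct.

Using λ = h/(mv):
λ = (6.626 × 10^-34 J·s) / (3.34 × 10^-27 kg × 3.90 × 10^6 m/s)
λ = 5.09 × 10^-14 m

This matches the claimed value.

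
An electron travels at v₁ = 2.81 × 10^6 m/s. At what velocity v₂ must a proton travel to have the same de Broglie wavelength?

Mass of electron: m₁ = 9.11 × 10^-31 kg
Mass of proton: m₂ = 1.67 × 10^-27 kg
v₂ = 1.53 × 10^3 m/s

For equal de Broglie wavelengths: λ₁ = λ₂

h/(m₁v₁) = h/(m₂v₂)
m₁v₁ = m₂v₂
v₂ = v₁ · (m₁/m₂)

v₂ = 2.81 × 10^6 m/s × (9.11 × 10^-31 kg / 1.67 × 10^-27 kg)
v₂ = 1.53 × 10^3 m/s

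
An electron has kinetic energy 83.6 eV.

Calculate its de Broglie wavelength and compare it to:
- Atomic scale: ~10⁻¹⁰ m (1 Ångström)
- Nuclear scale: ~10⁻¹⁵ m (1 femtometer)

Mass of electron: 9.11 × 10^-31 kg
λ = 1.34 × 10^-10 m, which is larger than typical atomic dimensions (~1 Å).

Using λ = h/√(2mKE):

KE = 83.6 eV = 1.339 × 10^-17 J

λ = h/√(2mKE)
λ = (6.626 × 10^-34 J·s) / √(2 × 9.11 × 10^-31 kg × 1.339 × 10^-17 J)
λ = 1.34 × 10^-10 m

Comparison:
- Atomic scale (10⁻¹⁰ m): λ is 1.3× this size
- Nuclear scale (10⁻¹⁵ m): λ is 1.3e+05× this size

The wavelength is larger than typical atomic dimensions (~1 Å).

This wavelength is significant for atomic-scale phenomena like electron diffraction from crystal lattices.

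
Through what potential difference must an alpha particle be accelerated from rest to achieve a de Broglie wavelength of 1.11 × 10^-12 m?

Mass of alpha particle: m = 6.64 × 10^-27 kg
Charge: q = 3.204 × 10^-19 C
83.7 V

From λ = h/√(2mqV), we solve for V:

λ² = h²/(2mqV)
V = h²/(2mqλ²)
V = (6.626 × 10^-34 J·s)² / (2 × 6.64 × 10^-27 kg × 3.204 × 10^-19 C × (1.11 × 10^-12 m)²)
V = 83.7 V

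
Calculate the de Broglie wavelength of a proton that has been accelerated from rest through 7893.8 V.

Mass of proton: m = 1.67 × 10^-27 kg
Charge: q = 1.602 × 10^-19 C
3.22 × 10^-13 m

When a particle is accelerated through voltage V, it gains kinetic energy KE = qV.

The de Broglie wavelength is then λ = h/√(2mqV):

λ = h/√(2mqV)
λ = (6.626 × 10^-34 J·s) / √(2 × 1.67 × 10^-27 kg × 1.602 × 10^-19 C × 7893.8 V)
λ = 3.22 × 10^-13 m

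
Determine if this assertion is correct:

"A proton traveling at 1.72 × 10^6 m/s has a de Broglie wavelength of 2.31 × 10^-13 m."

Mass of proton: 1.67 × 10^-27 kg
True

The claim is correct.

Using λ = h/(mv):
λ = (6.626 × 10^-34 J·s) / (1.67 × 10^-27 kg × 1.72 × 10^6 m/s)
λ = 2.31 × 10^-13 m

This matches the claimed value.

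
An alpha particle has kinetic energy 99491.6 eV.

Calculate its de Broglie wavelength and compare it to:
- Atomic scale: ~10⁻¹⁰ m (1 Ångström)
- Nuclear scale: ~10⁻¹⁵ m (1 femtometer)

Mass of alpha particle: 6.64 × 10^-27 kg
λ = 4.55 × 10^-14 m, which is between nuclear and atomic scales.

Using λ = h/√(2mKE):

KE = 99491.6 eV = 1.594 × 10^-14 J

λ = h/√(2mKE)
λ = (6.626 × 10^-34 J·s) / √(2 × 6.64 × 10^-27 kg × 1.594 × 10^-14 J)
λ = 4.55 × 10^-14 m

Comparison:
- Atomic scale (10⁻¹⁰ m): λ is 0.00046× this size
- Nuclear scale (10⁻¹⁵ m): λ is 46× this size

The wavelength is between nuclear and atomic scales.

This wavelength is appropriate for probing atomic structure but too large for nuclear physics experiments.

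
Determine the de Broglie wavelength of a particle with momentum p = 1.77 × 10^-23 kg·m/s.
3.74 × 10^-11 m

Using the de Broglie relation λ = h/p:

λ = h/p
λ = (6.626 × 10^-34 J·s) / (1.77 × 10^-23 kg·m/s)
λ = 3.74 × 10^-11 m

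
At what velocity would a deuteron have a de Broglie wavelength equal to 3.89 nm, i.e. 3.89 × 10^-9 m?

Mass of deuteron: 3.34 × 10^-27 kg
5.10 × 10^1 m/s

From λ = h/(mv), solve for v:

v = h/(mλ)
v = (6.626 × 10^-34 J·s) / (3.34 × 10^-27 kg × 3.89 × 10^-9 m)
v = 5.10 × 10^1 m/s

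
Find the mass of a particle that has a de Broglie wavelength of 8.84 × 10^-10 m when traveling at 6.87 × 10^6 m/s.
1.09 × 10^-31 kg

From the de Broglie relation λ = h/(mv), we solve for m:

m = h/(λv)
m = (6.626 × 10^-34 J·s) / (8.84 × 10^-10 m × 6.87 × 10^6 m/s)
m = 1.09 × 10^-31 kg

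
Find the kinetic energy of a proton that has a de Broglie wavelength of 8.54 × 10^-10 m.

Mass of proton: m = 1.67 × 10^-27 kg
1.80 × 10^-22 J (or 1.12 × 10^-3 eV)

From λ = h/√(2mKE), we solve for KE:

λ² = h²/(2mKE)
KE = h²/(2mλ²)
KE = (6.626 × 10^-34 J·s)² / (2 × 1.67 × 10^-27 kg × (8.54 × 10^-10 m)²)
KE = 1.80 × 10^-22 J
KE = 1.12 × 10^-3 eV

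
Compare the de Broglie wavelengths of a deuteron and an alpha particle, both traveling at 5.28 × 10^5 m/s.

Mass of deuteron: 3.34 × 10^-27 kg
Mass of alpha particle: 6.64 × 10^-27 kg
The deuteron has the longer wavelength.

Using λ = h/(mv), since both particles have the same velocity, the wavelength depends only on mass.

For deuteron: λ₁ = h/(m₁v) = 3.76 × 10^-13 m
For alpha particle: λ₂ = h/(m₂v) = 1.89 × 10^-13 m

Since λ ∝ 1/m at constant velocity, the lighter particle has the longer wavelength.

The deuteron has the longer de Broglie wavelength.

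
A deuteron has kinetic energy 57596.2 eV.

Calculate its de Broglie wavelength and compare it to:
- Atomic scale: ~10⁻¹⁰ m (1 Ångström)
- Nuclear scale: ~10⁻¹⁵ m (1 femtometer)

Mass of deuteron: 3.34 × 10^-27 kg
λ = 8.44 × 10^-14 m, which is between nuclear and atomic scales.

Using λ = h/√(2mKE):

KE = 57596.2 eV = 9.228 × 10^-15 J

λ = h/√(2mKE)
λ = (6.626 × 10^-34 J·s) / √(2 × 3.34 × 10^-27 kg × 9.228 × 10^-15 J)
λ = 8.44 × 10^-14 m

Comparison:
- Atomic scale (10⁻¹⁰ m): λ is 0.00084× this size
- Nuclear scale (10⁻¹⁵ m): λ is 84× this size

The wavelength is between nuclear and atomic scales.

This wavelength is appropriate for probing atomic structure but too large for nuclear physics experiments.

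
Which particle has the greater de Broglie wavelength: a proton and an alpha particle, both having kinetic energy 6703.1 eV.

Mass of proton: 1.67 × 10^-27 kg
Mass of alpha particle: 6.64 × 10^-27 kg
The proton has the longer wavelength.

Using λ = h/√(2mKE):

For proton: λ₁ = h/√(2m₁KE) = 3.50 × 10^-13 m
For alpha particle: λ₂ = h/√(2m₂KE) = 1.75 × 10^-13 m

Since λ ∝ 1/√m at constant kinetic energy, the lighter particle has the longer wavelength.

The proton has the longer de Broglie wavelength.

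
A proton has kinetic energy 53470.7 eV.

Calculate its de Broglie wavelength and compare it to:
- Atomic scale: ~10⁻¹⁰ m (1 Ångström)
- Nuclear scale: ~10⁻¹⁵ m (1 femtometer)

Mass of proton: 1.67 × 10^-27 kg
λ = 1.24 × 10^-13 m, which is between nuclear and atomic scales.

Using λ = h/√(2mKE):

KE = 53470.7 eV = 8.567 × 10^-15 J

λ = h/√(2mKE)
λ = (6.626 × 10^-34 J·s) / √(2 × 1.67 × 10^-27 kg × 8.567 × 10^-15 J)
λ = 1.24 × 10^-13 m

Comparison:
- Atomic scale (10⁻¹⁰ m): λ is 0.0012× this size
- Nuclear scale (10⁻¹⁵ m): λ is 1.2e+02× this size

The wavelength is between nuclear and atomic scales.

This wavelength is appropriate for probing atomic structure but too large for nuclear physics experiments.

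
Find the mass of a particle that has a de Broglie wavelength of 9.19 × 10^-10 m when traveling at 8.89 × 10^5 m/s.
8.11 × 10^-31 kg

From the de Broglie relation λ = h/(mv), we solve for m:

m = h/(λv)
m = (6.626 × 10^-34 J·s) / (9.19 × 10^-10 m × 8.89 × 10^5 m/s)
m = 8.11 × 10^-31 kg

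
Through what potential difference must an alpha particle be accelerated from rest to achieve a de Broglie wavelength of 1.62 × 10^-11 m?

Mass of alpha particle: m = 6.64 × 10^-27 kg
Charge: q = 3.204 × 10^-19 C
3.93 × 10^-1 V

From λ = h/√(2mqV), we solve for V:

λ² = h²/(2mqV)
V = h²/(2mqλ²)
V = (6.626 × 10^-34 J·s)² / (2 × 6.64 × 10^-27 kg × 3.204 × 10^-19 C × (1.62 × 10^-11 m)²)
V = 3.93 × 10^-1 V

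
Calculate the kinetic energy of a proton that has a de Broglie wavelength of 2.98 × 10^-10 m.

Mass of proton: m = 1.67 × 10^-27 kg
1.48 × 10^-21 J (or 9.24 × 10^-3 eV)

From λ = h/√(2mKE), we solve for KE:

λ² = h²/(2mKE)
KE = h²/(2mλ²)
KE = (6.626 × 10^-34 J·s)² / (2 × 1.67 × 10^-27 kg × (2.98 × 10^-10 m)²)
KE = 1.48 × 10^-21 J
KE = 9.24 × 10^-3 eV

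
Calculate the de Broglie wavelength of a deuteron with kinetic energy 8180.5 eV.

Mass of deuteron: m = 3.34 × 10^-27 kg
2.24 × 10^-13 m

Using λ = h/√(2mKE):

First convert KE to Joules: KE = 8180.5 eV = 1.311 × 10^-15 J

λ = h/√(2mKE)
λ = (6.626 × 10^-34 J·s) / √(2 × 3.34 × 10^-27 kg × 1.311 × 10^-15 J)
λ = 2.24 × 10^-13 m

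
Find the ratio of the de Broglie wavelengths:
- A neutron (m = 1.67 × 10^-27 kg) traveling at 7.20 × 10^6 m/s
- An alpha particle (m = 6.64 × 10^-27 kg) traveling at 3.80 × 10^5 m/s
λ₁/λ₂ = 0.210

Using λ = h/(mv):

λ₁ = h/(m₁v₁) = 5.51 × 10^-14 m
λ₂ = h/(m₂v₂) = 2.63 × 10^-13 m

Ratio λ₁/λ₂ = (m₂v₂)/(m₁v₁)
         = (6.64 × 10^-27 kg × 3.80 × 10^5 m/s) / (1.67 × 10^-27 kg × 7.20 × 10^6 m/s)
         = 0.210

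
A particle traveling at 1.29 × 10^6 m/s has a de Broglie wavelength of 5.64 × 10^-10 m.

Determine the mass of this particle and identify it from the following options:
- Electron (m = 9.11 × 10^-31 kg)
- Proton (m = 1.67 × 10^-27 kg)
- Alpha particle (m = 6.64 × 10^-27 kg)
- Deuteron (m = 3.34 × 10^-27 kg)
The particle is an electron.

From λ = h/(mv), solve for mass:

m = h/(λv)
m = (6.626 × 10^-34 J·s) / (5.64 × 10^-10 m × 1.29 × 10^6 m/s)
m = 9.11 × 10^-31 kg

Comparing with the listed masses, this is closest to an electron.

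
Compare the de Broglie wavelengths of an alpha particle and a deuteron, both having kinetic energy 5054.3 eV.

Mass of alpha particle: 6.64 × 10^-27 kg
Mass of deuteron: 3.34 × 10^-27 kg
The deuteron has the longer wavelength.

Using λ = h/√(2mKE):

For alpha particle: λ₁ = h/√(2m₁KE) = 2.02 × 10^-13 m
For deuteron: λ₂ = h/√(2m₂KE) = 2.85 × 10^-13 m

Since λ ∝ 1/√m at constant kinetic energy, the lighter particle has the longer wavelength.

The deuteron has the longer de Broglie wavelength.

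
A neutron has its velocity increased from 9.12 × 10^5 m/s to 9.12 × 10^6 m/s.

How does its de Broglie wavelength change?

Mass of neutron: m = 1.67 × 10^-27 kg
The wavelength decreases by a factor of 10.

Using λ = h/(mv):

Initial wavelength: λ₁ = h/(mv₁) = 4.35 × 10^-13 m
Final wavelength: λ₂ = h/(mv₂) = 4.35 × 10^-14 m

Since λ ∝ 1/v, when velocity increases by a factor of 10, the wavelength decreases by a factor of 10.

λ₂/λ₁ = v₁/v₂ = 1/10

The wavelength decreases by a factor of 10.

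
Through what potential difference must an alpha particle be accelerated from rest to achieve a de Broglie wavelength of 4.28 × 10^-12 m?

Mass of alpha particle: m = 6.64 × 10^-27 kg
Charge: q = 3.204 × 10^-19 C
5.63 V

From λ = h/√(2mqV), we solve for V:

λ² = h²/(2mqV)
V = h²/(2mqλ²)
V = (6.626 × 10^-34 J·s)² / (2 × 6.64 × 10^-27 kg × 3.204 × 10^-19 C × (4.28 × 10^-12 m)²)
V = 5.63 V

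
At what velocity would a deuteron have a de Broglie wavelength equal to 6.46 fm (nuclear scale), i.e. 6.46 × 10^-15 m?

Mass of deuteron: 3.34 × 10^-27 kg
3.07 × 10^7 m/s

From λ = h/(mv), solve for v:

v = h/(mλ)
v = (6.626 × 10^-34 J·s) / (3.34 × 10^-27 kg × 6.46 × 10^-15 m)
v = 3.07 × 10^7 m/s

Note: This velocity is 10.2% of the speed of light, so relativistic corrections would be needed for a more accurate calculation.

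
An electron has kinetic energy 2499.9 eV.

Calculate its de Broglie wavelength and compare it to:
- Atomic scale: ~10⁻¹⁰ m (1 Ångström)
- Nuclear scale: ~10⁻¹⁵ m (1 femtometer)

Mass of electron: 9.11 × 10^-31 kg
λ = 2.45 × 10^-11 m, which is between nuclear and atomic scales.

Using λ = h/√(2mKE):

KE = 2499.9 eV = 4.005 × 10^-16 J

λ = h/√(2mKE)
λ = (6.626 × 10^-34 J·s) / √(2 × 9.11 × 10^-31 kg × 4.005 × 10^-16 J)
λ = 2.45 × 10^-11 m

Comparison:
- Atomic scale (10⁻¹⁰ m): λ is 0.25× this size
- Nuclear scale (10⁻¹⁵ m): λ is 2.5e+04× this size

The wavelength is between nuclear and atomic scales.

This wavelength is appropriate for probing atomic structure but too large for nuclear physics experiments.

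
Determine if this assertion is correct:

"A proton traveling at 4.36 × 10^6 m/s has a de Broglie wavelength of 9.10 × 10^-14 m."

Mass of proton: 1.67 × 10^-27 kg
True

The claim is correct.

Using λ = h/(mv):
λ = (6.626 × 10^-34 J·s) / (1.67 × 10^-27 kg × 4.36 × 10^6 m/s)
λ = 9.10 × 10^-14 m

This matches the claimed value.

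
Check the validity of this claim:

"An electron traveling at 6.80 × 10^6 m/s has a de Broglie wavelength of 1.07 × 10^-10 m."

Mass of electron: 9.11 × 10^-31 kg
True

The claim is correct.

Using λ = h/(mv):
λ = (6.626 × 10^-34 J·s) / (9.11 × 10^-31 kg × 6.80 × 10^6 m/s)
λ = 1.07 × 10^-10 m

This matches the claimed value.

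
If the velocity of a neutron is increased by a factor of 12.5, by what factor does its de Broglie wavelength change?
The wavelength decreases by a factor of 12.5.

From λ = h/(mv), the wavelength is inversely proportional to velocity:

λ ∝ 1/v

If v → 12.5v, then λ → λ/12.5

When velocity is increased by a factor of 12.5, the wavelength decreases by a factor of 12.5.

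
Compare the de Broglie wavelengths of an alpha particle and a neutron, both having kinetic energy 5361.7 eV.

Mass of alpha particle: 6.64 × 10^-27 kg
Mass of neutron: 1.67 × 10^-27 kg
The neutron has the longer wavelength.

Using λ = h/√(2mKE):

For alpha particle: λ₁ = h/√(2m₁KE) = 1.96 × 10^-13 m
For neutron: λ₂ = h/√(2m₂KE) = 3.91 × 10^-13 m

Since λ ∝ 1/√m at constant kinetic energy, the lighter particle has the longer wavelength.

The neutron has the longer de Broglie wavelength.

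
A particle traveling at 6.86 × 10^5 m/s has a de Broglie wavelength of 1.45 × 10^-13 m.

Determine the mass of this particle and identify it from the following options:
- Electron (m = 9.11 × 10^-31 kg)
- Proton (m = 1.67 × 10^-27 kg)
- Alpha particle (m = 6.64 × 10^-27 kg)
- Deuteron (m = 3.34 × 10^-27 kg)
The particle is an alpha particle.

From λ = h/(mv), solve for mass:

m = h/(λv)
m = (6.626 × 10^-34 J·s) / (1.45 × 10^-13 m × 6.86 × 10^5 m/s)
m = 6.66 × 10^-27 kg

Comparing with the listed masses, this is closest to an alpha particle.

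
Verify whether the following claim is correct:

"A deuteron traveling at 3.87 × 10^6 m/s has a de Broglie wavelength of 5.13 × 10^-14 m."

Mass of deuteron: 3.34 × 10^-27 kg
True

The claim is correct.

Using λ = h/(mv):
λ = (6.626 × 10^-34 J·s) / (3.34 × 10^-27 kg × 3.87 × 10^6 m/s)
λ = 5.13 × 10^-14 m

This matches the claimed value.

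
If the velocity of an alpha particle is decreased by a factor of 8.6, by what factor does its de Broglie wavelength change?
The wavelength increases by a factor of 8.6.

From λ = h/(mv), the wavelength is inversely proportional to velocity:

λ ∝ 1/v

If v → v/8.6, then λ → 8.6λ

When velocity is decreased by a factor of 8.6, the wavelength increases by a factor of 8.6.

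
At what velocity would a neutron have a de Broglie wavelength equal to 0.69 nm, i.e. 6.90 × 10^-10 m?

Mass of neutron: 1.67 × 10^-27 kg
5.75 × 10^2 m/s

From λ = h/(mv), solve for v:

v = h/(mλ)
v = (6.626 × 10^-34 J·s) / (1.67 × 10^-27 kg × 6.90 × 10^-10 m)
v = 5.75 × 10^2 m/s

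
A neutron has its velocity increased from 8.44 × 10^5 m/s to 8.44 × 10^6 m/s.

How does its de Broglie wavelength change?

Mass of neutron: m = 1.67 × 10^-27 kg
The wavelength decreases by a factor of 10.

Using λ = h/(mv):

Initial wavelength: λ₁ = h/(mv₁) = 4.70 × 10^-13 m
Final wavelength: λ₂ = h/(mv₂) = 4.70 × 10^-14 m

Since λ ∝ 1/v, when velocity increases by a factor of 10, the wavelength decreases by a factor of 10.

λ₂/λ₁ = v₁/v₂ = 1/10

The wavelength decreases by a factor of 10.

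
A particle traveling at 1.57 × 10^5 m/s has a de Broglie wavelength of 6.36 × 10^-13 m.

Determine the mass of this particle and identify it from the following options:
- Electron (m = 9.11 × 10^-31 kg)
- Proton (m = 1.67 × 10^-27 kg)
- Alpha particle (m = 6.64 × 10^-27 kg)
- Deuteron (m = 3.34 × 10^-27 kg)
The particle is an alpha particle.

From λ = h/(mv), solve for mass:

m = h/(λv)
m = (6.626 × 10^-34 J·s) / (6.36 × 10^-13 m × 1.57 × 10^5 m/s)
m = 6.64 × 10^-27 kg

Comparing with the listed masses, this is closest to an alpha particle.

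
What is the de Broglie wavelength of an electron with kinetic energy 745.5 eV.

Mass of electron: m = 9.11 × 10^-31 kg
4.49 × 10^-11 m

Using λ = h/√(2mKE):

First convert KE to Joules: KE = 745.5 eV = 1.194 × 10^-16 J

λ = h/√(2mKE)
λ = (6.626 × 10^-34 J·s) / √(2 × 9.11 × 10^-31 kg × 1.194 × 10^-16 J)
λ = 4.49 × 10^-11 m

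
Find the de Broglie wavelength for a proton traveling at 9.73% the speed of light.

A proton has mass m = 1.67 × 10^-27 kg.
1.36 × 10^-14 m

Using the de Broglie relation λ = h/(mv):

v = 9.73% × c = 2.917 × 10^7 m/s

λ = h/(mv)
λ = (6.626 × 10^-34 J·s) / (1.67 × 10^-27 kg × 2.917 × 10^7 m/s)
λ = 1.36 × 10^-14 m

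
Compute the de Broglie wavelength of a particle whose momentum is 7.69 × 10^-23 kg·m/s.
8.62 × 10^-12 m

Using the de Broglie relation λ = h/p:

λ = h/p
λ = (6.626 × 10^-34 J·s) / (7.69 × 10^-23 kg·m/s)
λ = 8.62 × 10^-12 m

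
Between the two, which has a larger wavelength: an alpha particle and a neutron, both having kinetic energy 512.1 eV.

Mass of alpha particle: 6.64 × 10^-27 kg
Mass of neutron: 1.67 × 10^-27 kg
The neutron has the longer wavelength.

Using λ = h/√(2mKE):

For alpha particle: λ₁ = h/√(2m₁KE) = 6.35 × 10^-13 m
For neutron: λ₂ = h/√(2m₂KE) = 1.27 × 10^-12 m

Since λ ∝ 1/√m at constant kinetic energy, the lighter particle has the longer wavelength.

The neutron has the longer de Broglie wavelength.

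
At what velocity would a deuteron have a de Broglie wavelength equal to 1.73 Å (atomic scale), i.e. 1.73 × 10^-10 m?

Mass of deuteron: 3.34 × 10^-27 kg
1.15 × 10^3 m/s

From λ = h/(mv), solve for v:

v = h/(mλ)
v = (6.626 × 10^-34 J·s) / (3.34 × 10^-27 kg × 1.73 × 10^-10 m)
v = 1.15 × 10^3 m/s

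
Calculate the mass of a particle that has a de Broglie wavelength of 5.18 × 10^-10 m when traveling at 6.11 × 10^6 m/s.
2.09 × 10^-31 kg

From the de Broglie relation λ = h/(mv), we solve for m:

m = h/(λv)
m = (6.626 × 10^-34 J·s) / (5.18 × 10^-10 m × 6.11 × 10^6 m/s)
m = 2.09 × 10^-31 kg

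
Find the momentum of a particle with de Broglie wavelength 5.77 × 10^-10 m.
1.15 × 10^-24 kg·m/s

From the de Broglie relation λ = h/p, we solve for p:

p = h/λ
p = (6.626 × 10^-34 J·s) / (5.77 × 10^-10 m)
p = 1.15 × 10^-24 kg·m/s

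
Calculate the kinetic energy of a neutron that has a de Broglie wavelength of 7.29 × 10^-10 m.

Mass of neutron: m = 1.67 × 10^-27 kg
2.47 × 10^-22 J (or 1.54 × 10^-3 eV)

From λ = h/√(2mKE), we solve for KE:

λ² = h²/(2mKE)
KE = h²/(2mλ²)
KE = (6.626 × 10^-34 J·s)² / (2 × 1.67 × 10^-27 kg × (7.29 × 10^-10 m)²)
KE = 2.47 × 10^-22 J
KE = 1.54 × 10^-3 eV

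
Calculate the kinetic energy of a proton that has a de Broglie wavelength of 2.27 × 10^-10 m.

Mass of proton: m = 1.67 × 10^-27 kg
2.55 × 10^-21 J (or 0.0159 eV)

From λ = h/√(2mKE), we solve for KE:

λ² = h²/(2mKE)
KE = h²/(2mλ²)
KE = (6.626 × 10^-34 J·s)² / (2 × 1.67 × 10^-27 kg × (2.27 × 10^-10 m)²)
KE = 2.55 × 10^-21 J
KE = 0.0159 eV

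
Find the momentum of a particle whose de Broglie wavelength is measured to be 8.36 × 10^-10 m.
7.93 × 10^-25 kg·m/s

From the de Broglie relation λ = h/p, we solve for p:

p = h/λ
p = (6.626 × 10^-34 J·s) / (8.36 × 10^-10 m)
p = 7.93 × 10^-25 kg·m/s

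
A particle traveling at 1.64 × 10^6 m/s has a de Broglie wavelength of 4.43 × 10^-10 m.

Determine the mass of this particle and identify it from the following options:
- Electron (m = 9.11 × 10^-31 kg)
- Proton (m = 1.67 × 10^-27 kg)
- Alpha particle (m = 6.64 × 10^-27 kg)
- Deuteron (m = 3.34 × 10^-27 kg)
The particle is an electron.

From λ = h/(mv), solve for mass:

m = h/(λv)
m = (6.626 × 10^-34 J·s) / (4.43 × 10^-10 m × 1.64 × 10^6 m/s)
m = 9.12 × 10^-31 kg

Comparing with the listed masses, this is closest to an electron.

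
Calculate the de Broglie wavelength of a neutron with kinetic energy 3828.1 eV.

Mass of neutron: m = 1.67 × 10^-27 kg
4.63 × 10^-13 m

Using λ = h/√(2mKE):

First convert KE to Joules: KE = 3828.1 eV = 6.133 × 10^-16 J

λ = h/√(2mKE)
λ = (6.626 × 10^-34 J·s) / √(2 × 1.67 × 10^-27 kg × 6.133 × 10^-16 J)
λ = 4.63 × 10^-13 m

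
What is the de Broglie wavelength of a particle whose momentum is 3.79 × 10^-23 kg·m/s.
1.75 × 10^-11 m

Using the de Broglie relation λ = h/p:

λ = h/p
λ = (6.626 × 10^-34 J·s) / (3.79 × 10^-23 kg·m/s)
λ = 1.75 × 10^-11 m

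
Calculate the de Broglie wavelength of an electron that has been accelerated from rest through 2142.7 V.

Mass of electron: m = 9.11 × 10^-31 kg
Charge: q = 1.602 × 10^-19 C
2.65 × 10^-11 m

When a particle is accelerated through voltage V, it gains kinetic energy KE = qV.

The de Broglie wavelength is then λ = h/√(2mqV):

λ = h/√(2mqV)
λ = (6.626 × 10^-34 J·s) / √(2 × 9.11 × 10^-31 kg × 1.602 × 10^-19 C × 2142.7 V)
λ = 2.65 × 10^-11 m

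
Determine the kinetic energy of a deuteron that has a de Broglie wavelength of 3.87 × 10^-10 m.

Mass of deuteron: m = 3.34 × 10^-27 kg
4.39 × 10^-22 J (or 2.74 × 10^-3 eV)

From λ = h/√(2mKE), we solve for KE:

λ² = h²/(2mKE)
KE = h²/(2mλ²)
KE = (6.626 × 10^-34 J·s)² / (2 × 3.34 × 10^-27 kg × (3.87 × 10^-10 m)²)
KE = 4.39 × 10^-22 J
KE = 2.74 × 10^-3 eV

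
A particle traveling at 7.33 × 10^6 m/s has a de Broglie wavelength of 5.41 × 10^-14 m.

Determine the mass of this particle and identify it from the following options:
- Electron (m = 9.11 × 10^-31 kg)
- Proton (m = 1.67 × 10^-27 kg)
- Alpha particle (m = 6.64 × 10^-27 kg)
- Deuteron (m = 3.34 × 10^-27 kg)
The particle is a proton.

From λ = h/(mv), solve for mass:

m = h/(λv)
m = (6.626 × 10^-34 J·s) / (5.41 × 10^-14 m × 7.33 × 10^6 m/s)
m = 1.67 × 10^-27 kg

Comparing with the listed masses, this is closest to a proton.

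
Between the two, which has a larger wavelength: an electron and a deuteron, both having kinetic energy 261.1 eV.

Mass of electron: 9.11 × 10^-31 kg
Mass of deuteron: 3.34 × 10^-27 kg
The electron has the longer wavelength.

Using λ = h/√(2mKE):

For electron: λ₁ = h/√(2m₁KE) = 7.59 × 10^-11 m
For deuteron: λ₂ = h/√(2m₂KE) = 1.25 × 10^-12 m

Since λ ∝ 1/√m at constant kinetic energy, the lighter particle has the longer wavelength.

The electron has the longer de Broglie wavelength.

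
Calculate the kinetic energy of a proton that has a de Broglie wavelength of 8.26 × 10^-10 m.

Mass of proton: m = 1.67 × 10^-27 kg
1.93 × 10^-22 J (or 1.20 × 10^-3 eV)

From λ = h/√(2mKE), we solve for KE:

λ² = h²/(2mKE)
KE = h²/(2mλ²)
KE = (6.626 × 10^-34 J·s)² / (2 × 1.67 × 10^-27 kg × (8.26 × 10^-10 m)²)
KE = 1.93 × 10^-22 J
KE = 1.20 × 10^-3 eV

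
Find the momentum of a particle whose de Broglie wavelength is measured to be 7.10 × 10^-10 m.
9.33 × 10^-25 kg·m/s

From the de Broglie relation λ = h/p, we solve for p:

p = h/λ
p = (6.626 × 10^-34 J·s) / (7.10 × 10^-10 m)
p = 9.33 × 10^-25 kg·m/s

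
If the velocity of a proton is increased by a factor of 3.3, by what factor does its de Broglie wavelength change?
The wavelength decreases by a factor of 3.3.

From λ = h/(mv), the wavelength is inversely proportional to velocity:

λ ∝ 1/v

If v → 3.3v, then λ → λ/3.3

When velocity is increased by a factor of 3.3, the wavelength decreases by a factor of 3.3.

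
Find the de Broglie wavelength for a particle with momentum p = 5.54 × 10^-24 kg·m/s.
1.20 × 10^-10 m

Using the de Broglie relation λ = h/p:

λ = h/p
λ = (6.626 × 10^-34 J·s) / (5.54 × 10^-24 kg·m/s)
λ = 1.20 × 10^-10 m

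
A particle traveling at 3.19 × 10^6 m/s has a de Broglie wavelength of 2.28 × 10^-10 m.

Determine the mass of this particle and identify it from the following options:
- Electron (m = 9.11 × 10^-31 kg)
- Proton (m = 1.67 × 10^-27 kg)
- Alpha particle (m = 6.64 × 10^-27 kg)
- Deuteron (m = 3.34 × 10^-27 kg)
The particle is an electron.

From λ = h/(mv), solve for mass:

m = h/(λv)
m = (6.626 × 10^-34 J·s) / (2.28 × 10^-10 m × 3.19 × 10^6 m/s)
m = 9.11 × 10^-31 kg

Comparing with the listed masses, this is closest to an electron.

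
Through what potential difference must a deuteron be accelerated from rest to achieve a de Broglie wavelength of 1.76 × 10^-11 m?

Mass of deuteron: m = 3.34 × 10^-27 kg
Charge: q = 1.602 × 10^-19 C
1.32 V

From λ = h/√(2mqV), we solve for V:

λ² = h²/(2mqV)
V = h²/(2mqλ²)
V = (6.626 × 10^-34 J·s)² / (2 × 3.34 × 10^-27 kg × 1.602 × 10^-19 C × (1.76 × 10^-11 m)²)
V = 1.32 V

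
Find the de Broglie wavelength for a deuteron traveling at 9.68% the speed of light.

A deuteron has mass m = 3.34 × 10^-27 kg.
6.84 × 10^-15 m

Using the de Broglie relation λ = h/(mv):

v = 9.68% × c = 2.902 × 10^7 m/s

λ = h/(mv)
λ = (6.626 × 10^-34 J·s) / (3.34 × 10^-27 kg × 2.902 × 10^7 m/s)
λ = 6.84 × 10^-15 m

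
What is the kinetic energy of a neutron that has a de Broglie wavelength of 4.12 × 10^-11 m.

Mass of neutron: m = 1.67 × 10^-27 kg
7.74 × 10^-20 J (or 0.483 eV)

From λ = h/√(2mKE), we solve for KE:

λ² = h²/(2mKE)
KE = h²/(2mλ²)
KE = (6.626 × 10^-34 J·s)² / (2 × 1.67 × 10^-27 kg × (4.12 × 10^-11 m)²)
KE = 7.74 × 10^-20 J
KE = 0.483 eV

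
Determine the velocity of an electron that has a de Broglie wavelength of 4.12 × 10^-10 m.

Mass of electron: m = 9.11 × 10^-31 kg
1.77 × 10^6 m/s

From the de Broglie relation λ = h/(mv), we solve for v:

v = h/(mλ)
v = (6.626 × 10^-34 J·s) / (9.11 × 10^-31 kg × 4.12 × 10^-10 m)
v = 1.77 × 10^6 m/s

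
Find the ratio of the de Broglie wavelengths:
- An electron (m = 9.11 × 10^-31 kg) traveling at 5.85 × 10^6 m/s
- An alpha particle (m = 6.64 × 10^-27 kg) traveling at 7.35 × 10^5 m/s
λ₁/λ₂ = 916

Using λ = h/(mv):

λ₁ = h/(m₁v₁) = 1.24 × 10^-10 m
λ₂ = h/(m₂v₂) = 1.36 × 10^-13 m

Ratio λ₁/λ₂ = (m₂v₂)/(m₁v₁)
         = (6.64 × 10^-27 kg × 7.35 × 10^5 m/s) / (9.11 × 10^-31 kg × 5.85 × 10^6 m/s)
         = 916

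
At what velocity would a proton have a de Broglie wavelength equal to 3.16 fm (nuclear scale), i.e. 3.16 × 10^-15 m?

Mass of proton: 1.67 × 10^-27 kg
1.26 × 10^8 m/s

From λ = h/(mv), solve for v:

v = h/(mλ)
v = (6.626 × 10^-34 J·s) / (1.67 × 10^-27 kg × 3.16 × 10^-15 m)
v = 1.26 × 10^8 m/s

Note: This velocity is 41.9% of the speed of light, so relativistic corrections would be needed for a more accurate calculation.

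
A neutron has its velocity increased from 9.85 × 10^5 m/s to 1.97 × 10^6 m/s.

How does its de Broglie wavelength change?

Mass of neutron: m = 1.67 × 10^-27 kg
The wavelength decreases by a factor of 2.

Using λ = h/(mv):

Initial wavelength: λ₁ = h/(mv₁) = 4.03 × 10^-13 m
Final wavelength: λ₂ = h/(mv₂) = 2.01 × 10^-13 m

Since λ ∝ 1/v, when velocity increases by a factor of 2, the wavelength decreases by a factor of 2.

λ₂/λ₁ = v₁/v₂ = 1/2

The wavelength decreases by a factor of 2.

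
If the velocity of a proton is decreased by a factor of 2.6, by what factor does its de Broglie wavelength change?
The wavelength increases by a factor of 2.6.

From λ = h/(mv), the wavelength is inversely proportional to velocity:

λ ∝ 1/v

If v → v/2.6, then λ → 2.6λ

When velocity is decreased by a factor of 2.6, the wavelength increases by a factor of 2.6.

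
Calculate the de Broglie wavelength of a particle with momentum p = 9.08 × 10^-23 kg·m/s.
7.30 × 10^-12 m

Using the de Broglie relation λ = h/p:

λ = h/p
λ = (6.626 × 10^-34 J·s) / (9.08 × 10^-23 kg·m/s)
λ = 7.30 × 10^-12 m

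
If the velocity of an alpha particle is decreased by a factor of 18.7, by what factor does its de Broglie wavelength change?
The wavelength increases by a factor of 18.7.

From λ = h/(mv), the wavelength is inversely proportional to velocity:

λ ∝ 1/v

If v → v/18.7, then λ → 18.7λ

When velocity is decreased by a factor of 18.7, the wavelength increases by a factor of 18.7.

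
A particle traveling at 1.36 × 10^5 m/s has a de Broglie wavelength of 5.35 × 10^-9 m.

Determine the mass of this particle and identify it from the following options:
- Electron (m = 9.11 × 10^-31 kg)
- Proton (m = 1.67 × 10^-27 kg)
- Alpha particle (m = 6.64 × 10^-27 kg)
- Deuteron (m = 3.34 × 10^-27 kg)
The particle is an electron.

From λ = h/(mv), solve for mass:

m = h/(λv)
m = (6.626 × 10^-34 J·s) / (5.35 × 10^-9 m × 1.36 × 10^5 m/s)
m = 9.11 × 10^-31 kg

Comparing with the listed masses, this is closest to an electron.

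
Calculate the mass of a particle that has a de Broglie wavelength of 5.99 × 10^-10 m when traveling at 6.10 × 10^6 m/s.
1.81 × 10^-31 kg

From the de Broglie relation λ = h/(mv), we solve for m:

m = h/(λv)
m = (6.626 × 10^-34 J·s) / (5.99 × 10^-10 m × 6.10 × 10^6 m/s)
m = 1.81 × 10^-31 kg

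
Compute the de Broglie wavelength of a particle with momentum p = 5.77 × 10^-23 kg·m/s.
1.15 × 10^-11 m

Using the de Broglie relation λ = h/p:

λ = h/p
λ = (6.626 × 10^-34 J·s) / (5.77 × 10^-23 kg·m/s)
λ = 1.15 × 10^-11 m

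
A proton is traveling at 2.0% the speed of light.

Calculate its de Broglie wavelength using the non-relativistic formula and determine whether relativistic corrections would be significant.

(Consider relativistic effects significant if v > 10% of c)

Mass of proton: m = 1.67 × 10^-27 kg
No, relativistic corrections are not needed.

Using the non-relativistic de Broglie formula λ = h/(mv):

v = 2.0% × c = 5.996 × 10^6 m/s

λ = h/(mv)
λ = (6.626 × 10^-34 J·s) / (1.67 × 10^-27 kg × 5.996 × 10^6 m/s)
λ = 6.62 × 10^-14 m

Since v = 2.0% of c < 10% of c, relativistic corrections are NOT significant and this non-relativistic result is a good approximation.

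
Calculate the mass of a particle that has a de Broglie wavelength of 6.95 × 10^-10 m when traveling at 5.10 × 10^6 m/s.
1.87 × 10^-31 kg

From the de Broglie relation λ = h/(mv), we solve for m:

m = h/(λv)
m = (6.626 × 10^-34 J·s) / (6.95 × 10^-10 m × 5.10 × 10^6 m/s)
m = 1.87 × 10^-31 kg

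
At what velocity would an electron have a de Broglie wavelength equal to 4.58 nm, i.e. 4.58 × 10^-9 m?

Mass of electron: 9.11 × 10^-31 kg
1.59 × 10^5 m/s

From λ = h/(mv), solve for v:

v = h/(mλ)
v = (6.626 × 10^-34 J·s) / (9.11 × 10^-31 kg × 4.58 × 10^-9 m)
v = 1.59 × 10^5 m/s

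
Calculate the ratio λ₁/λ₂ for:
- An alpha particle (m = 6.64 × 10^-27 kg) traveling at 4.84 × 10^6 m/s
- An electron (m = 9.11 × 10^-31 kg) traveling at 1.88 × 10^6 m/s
λ₁/λ₂ = 5.33 × 10^-5

Using λ = h/(mv):

λ₁ = h/(m₁v₁) = 2.06 × 10^-14 m
λ₂ = h/(m₂v₂) = 3.87 × 10^-10 m

Ratio λ₁/λ₂ = (m₂v₂)/(m₁v₁)
         = (9.11 × 10^-31 kg × 1.88 × 10^6 m/s) / (6.64 × 10^-27 kg × 4.84 × 10^6 m/s)
         = 5.33 × 10^-5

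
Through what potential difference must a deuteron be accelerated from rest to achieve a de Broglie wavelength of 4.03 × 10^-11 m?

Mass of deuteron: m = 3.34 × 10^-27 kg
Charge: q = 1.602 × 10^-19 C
2.53 × 10^-1 V

From λ = h/√(2mqV), we solve for V:

λ² = h²/(2mqV)
V = h²/(2mqλ²)
V = (6.626 × 10^-34 J·s)² / (2 × 3.34 × 10^-27 kg × 1.602 × 10^-19 C × (4.03 × 10^-11 m)²)
V = 2.53 × 10^-1 V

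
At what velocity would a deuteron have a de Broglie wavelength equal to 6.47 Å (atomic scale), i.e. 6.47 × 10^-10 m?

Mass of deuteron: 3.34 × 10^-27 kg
3.07 × 10^2 m/s

From λ = h/(mv), solve for v:

v = h/(mλ)
v = (6.626 × 10^-34 J·s) / (3.34 × 10^-27 kg × 6.47 × 10^-10 m)
v = 3.07 × 10^2 m/s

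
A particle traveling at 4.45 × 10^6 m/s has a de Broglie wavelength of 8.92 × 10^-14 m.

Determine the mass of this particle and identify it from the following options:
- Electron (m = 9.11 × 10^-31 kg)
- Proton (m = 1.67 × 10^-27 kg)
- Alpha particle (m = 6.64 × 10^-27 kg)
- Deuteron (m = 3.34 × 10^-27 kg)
The particle is a proton.

From λ = h/(mv), solve for mass:

m = h/(λv)
m = (6.626 × 10^-34 J·s) / (8.92 × 10^-14 m × 4.45 × 10^6 m/s)
m = 1.67 × 10^-27 kg

Comparing with the listed masses, this is closest to a proton.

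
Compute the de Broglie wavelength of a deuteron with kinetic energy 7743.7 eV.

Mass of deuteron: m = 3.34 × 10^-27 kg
2.30 × 10^-13 m

Using λ = h/√(2mKE):

First convert KE to Joules: KE = 7743.7 eV = 1.241 × 10^-15 J

λ = h/√(2mKE)
λ = (6.626 × 10^-34 J·s) / √(2 × 3.34 × 10^-27 kg × 1.241 × 10^-15 J)
λ = 2.30 × 10^-13 m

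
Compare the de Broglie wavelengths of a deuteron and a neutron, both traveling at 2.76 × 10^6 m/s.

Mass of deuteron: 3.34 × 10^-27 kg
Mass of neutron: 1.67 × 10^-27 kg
The neutron has the longer wavelength.

Using λ = h/(mv), since both particles have the same velocity, the wavelength depends only on mass.

For deuteron: λ₁ = h/(m₁v) = 7.19 × 10^-14 m
For neutron: λ₂ = h/(m₂v) = 1.44 × 10^-13 m

Since λ ∝ 1/m at constant velocity, the lighter particle has the longer wavelength.

The neutron has the longer de Broglie wavelength.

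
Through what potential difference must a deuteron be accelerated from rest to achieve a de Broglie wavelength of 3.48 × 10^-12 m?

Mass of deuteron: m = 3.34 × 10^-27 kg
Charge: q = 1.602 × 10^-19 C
33.9 V

From λ = h/√(2mqV), we solve for V:

λ² = h²/(2mqV)
V = h²/(2mqλ²)
V = (6.626 × 10^-34 J·s)² / (2 × 3.34 × 10^-27 kg × 1.602 × 10^-19 C × (3.48 × 10^-12 m)²)
V = 33.9 V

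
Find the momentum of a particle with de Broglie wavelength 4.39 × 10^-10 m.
1.51 × 10^-24 kg·m/s

From the de Broglie relation λ = h/p, we solve for p:

p = h/λ
p = (6.626 × 10^-34 J·s) / (4.39 × 10^-10 m)
p = 1.51 × 10^-24 kg·m/s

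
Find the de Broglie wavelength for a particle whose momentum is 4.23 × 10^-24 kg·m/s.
1.57 × 10^-10 m

Using the de Broglie relation λ = h/p:

λ = h/p
λ = (6.626 × 10^-34 J·s) / (4.23 × 10^-24 kg·m/s)
λ = 1.57 × 10^-10 m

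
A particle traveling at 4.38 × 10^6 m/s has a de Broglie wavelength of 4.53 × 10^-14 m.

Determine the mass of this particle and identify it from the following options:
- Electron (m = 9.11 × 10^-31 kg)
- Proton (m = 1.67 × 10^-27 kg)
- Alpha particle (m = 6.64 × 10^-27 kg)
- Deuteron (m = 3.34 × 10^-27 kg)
The particle is a deuteron.

From λ = h/(mv), solve for mass:

m = h/(λv)
m = (6.626 × 10^-34 J·s) / (4.53 × 10^-14 m × 4.38 × 10^6 m/s)
m = 3.34 × 10^-27 kg

Comparing with the listed masses, this is closest to a deuteron.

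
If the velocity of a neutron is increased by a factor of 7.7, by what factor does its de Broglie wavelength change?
The wavelength decreases by a factor of 7.7.

From λ = h/(mv), the wavelength is inversely proportional to velocity:

λ ∝ 1/v

If v → 7.7v, then λ → λ/7.7

When velocity is increased by a factor of 7.7, the wavelength decreases by a factor of 7.7.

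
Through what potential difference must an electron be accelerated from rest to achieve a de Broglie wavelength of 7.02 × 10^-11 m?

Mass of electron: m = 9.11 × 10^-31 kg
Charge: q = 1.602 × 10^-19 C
305 V

From λ = h/√(2mqV), we solve for V:

λ² = h²/(2mqV)
V = h²/(2mqλ²)
V = (6.626 × 10^-34 J·s)² / (2 × 9.11 × 10^-31 kg × 1.602 × 10^-19 C × (7.02 × 10^-11 m)²)
V = 305 V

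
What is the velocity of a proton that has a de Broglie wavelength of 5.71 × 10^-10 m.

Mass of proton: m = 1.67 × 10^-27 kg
6.95 × 10^2 m/s

From the de Broglie relation λ = h/(mv), we solve for v:

v = h/(mλ)
v = (6.626 × 10^-34 J·s) / (1.67 × 10^-27 kg × 5.71 × 10^-10 m)
v = 6.95 × 10^2 m/s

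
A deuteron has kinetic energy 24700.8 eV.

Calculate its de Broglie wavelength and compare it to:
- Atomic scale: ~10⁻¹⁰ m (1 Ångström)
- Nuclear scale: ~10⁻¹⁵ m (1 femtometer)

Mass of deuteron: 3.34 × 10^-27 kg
λ = 1.29 × 10^-13 m, which is between nuclear and atomic scales.

Using λ = h/√(2mKE):

KE = 24700.8 eV = 3.958 × 10^-15 J

λ = h/√(2mKE)
λ = (6.626 × 10^-34 J·s) / √(2 × 3.34 × 10^-27 kg × 3.958 × 10^-15 J)
λ = 1.29 × 10^-13 m

Comparison:
- Atomic scale (10⁻¹⁰ m): λ is 0.0013× this size
- Nuclear scale (10⁻¹⁵ m): λ is 1.3e+02× this size

The wavelength is between nuclear and atomic scales.

This wavelength is appropriate for probing atomic structure but too large for nuclear physics experiments.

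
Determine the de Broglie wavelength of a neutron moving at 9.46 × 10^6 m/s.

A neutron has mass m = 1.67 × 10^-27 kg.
4.19 × 10^-14 m

Using the de Broglie relation λ = h/(mv):

λ = h/(mv)
λ = (6.626 × 10^-34 J·s) / (1.67 × 10^-27 kg × 9.46 × 10^6 m/s)
λ = 4.19 × 10^-14 m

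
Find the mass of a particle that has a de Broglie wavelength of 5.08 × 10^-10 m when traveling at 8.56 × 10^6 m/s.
1.52 × 10^-31 kg

From the de Broglie relation λ = h/(mv), we solve for m:

m = h/(λv)
m = (6.626 × 10^-34 J·s) / (5.08 × 10^-10 m × 8.56 × 10^6 m/s)
m = 1.52 × 10^-31 kg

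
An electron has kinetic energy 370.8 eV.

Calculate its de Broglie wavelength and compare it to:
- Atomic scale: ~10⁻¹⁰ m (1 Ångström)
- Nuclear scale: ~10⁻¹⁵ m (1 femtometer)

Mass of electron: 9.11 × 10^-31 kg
λ = 6.37 × 10^-11 m, which is between nuclear and atomic scales.

Using λ = h/√(2mKE):

KE = 370.8 eV = 5.941 × 10^-17 J

λ = h/√(2mKE)
λ = (6.626 × 10^-34 J·s) / √(2 × 9.11 × 10^-31 kg × 5.941 × 10^-17 J)
λ = 6.37 × 10^-11 m

Comparison:
- Atomic scale (10⁻¹⁰ m): λ is 0.64× this size
- Nuclear scale (10⁻¹⁵ m): λ is 6.4e+04× this size

The wavelength is between nuclear and atomic scales.

This wavelength is appropriate for probing atomic structure but too large for nuclear physics experiments.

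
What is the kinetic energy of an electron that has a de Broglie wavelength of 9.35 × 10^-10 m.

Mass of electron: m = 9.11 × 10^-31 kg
2.76 × 10^-19 J (or 1.72 eV)

From λ = h/√(2mKE), we solve for KE:

λ² = h²/(2mKE)
KE = h²/(2mλ²)
KE = (6.626 × 10^-34 J·s)² / (2 × 9.11 × 10^-31 kg × (9.35 × 10^-10 m)²)
KE = 2.76 × 10^-19 J
KE = 1.72 eV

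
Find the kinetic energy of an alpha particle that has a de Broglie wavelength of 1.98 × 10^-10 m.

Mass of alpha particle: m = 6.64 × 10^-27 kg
8.43 × 10^-22 J (or 5.26 × 10^-3 eV)

From λ = h/√(2mKE), we solve for KE:

λ² = h²/(2mKE)
KE = h²/(2mλ²)
KE = (6.626 × 10^-34 J·s)² / (2 × 6.64 × 10^-27 kg × (1.98 × 10^-10 m)²)
KE = 8.43 × 10^-22 J
KE = 5.26 × 10^-3 eV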